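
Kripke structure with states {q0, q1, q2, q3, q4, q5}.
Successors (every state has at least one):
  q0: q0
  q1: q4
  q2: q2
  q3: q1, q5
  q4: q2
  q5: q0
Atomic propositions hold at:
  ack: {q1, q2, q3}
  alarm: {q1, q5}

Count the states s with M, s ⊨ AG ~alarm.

3

Sat(~alarm) = {q0, q2, q3, q4}
AG ~alarm: greatest fixpoint, start Z0 = {q0, q2, q3, q4}, keep only states in Sat with every successor in Z. Z1 = {q0, q2, q4}; fixed.
Sat(AG ~alarm) = {q0, q2, q4}
|Sat(AG ~alarm)| = |{q0, q2, q4}| = 3.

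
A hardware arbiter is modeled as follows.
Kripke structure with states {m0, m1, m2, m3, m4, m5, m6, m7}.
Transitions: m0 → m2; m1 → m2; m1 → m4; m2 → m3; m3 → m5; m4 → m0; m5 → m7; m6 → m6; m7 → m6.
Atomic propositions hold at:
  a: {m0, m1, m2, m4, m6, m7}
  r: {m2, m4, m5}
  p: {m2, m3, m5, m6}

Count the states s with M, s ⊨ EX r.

3

Sat(EX r) = {s : some successor in {m2, m4, m5}} = {m0, m1, m3}
|Sat(EX r)| = |{m0, m1, m3}| = 3.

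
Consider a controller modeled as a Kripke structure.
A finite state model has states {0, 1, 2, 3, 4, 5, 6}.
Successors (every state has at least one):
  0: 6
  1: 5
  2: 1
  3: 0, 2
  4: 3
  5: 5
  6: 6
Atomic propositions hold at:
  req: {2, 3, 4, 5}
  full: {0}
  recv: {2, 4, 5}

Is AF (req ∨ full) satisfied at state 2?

Sat(req ∨ full) = {0, 2, 3, 4, 5}
AF (req ∨ full): least fixpoint, start Z0 = {0, 2, 3, 4, 5}, add states with every successor in Z. Z1 = {0, 1, 2, 3, 4, 5}; fixed.
Sat(AF (req ∨ full)) = {0, 1, 2, 3, 4, 5}
2 ∈ Sat(AF (req ∨ full)) = {0, 1, 2, 3, 4, 5}, so the formula holds at 2.

Yes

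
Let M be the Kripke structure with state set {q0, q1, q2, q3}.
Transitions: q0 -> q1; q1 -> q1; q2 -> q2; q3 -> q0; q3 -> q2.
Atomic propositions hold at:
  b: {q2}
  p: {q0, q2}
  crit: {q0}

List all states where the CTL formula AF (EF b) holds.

EF b: least fixpoint, start Z0 = {q2}, add states with some successor in Z. Z1 = {q2, q3}; fixed.
Sat(EF b) = {q2, q3}
AF (EF b): least fixpoint, start Z0 = {q2, q3}, add states with every successor in Z. Already a fixed point.
Sat(AF (EF b)) = {q2, q3}

{q2, q3}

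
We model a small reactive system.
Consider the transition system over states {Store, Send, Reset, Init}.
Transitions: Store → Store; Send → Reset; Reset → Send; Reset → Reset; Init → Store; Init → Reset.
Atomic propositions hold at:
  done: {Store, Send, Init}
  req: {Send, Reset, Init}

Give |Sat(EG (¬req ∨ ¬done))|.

2

Sat(¬req) = {Store}
Sat(¬done) = {Reset}
Sat(¬req ∨ ¬done) = {Store, Reset}
EG (¬req ∨ ¬done): greatest fixpoint, start Z0 = {Store, Reset}, keep only states in Sat with some successor in Z. Already a fixed point.
Sat(EG (¬req ∨ ¬done)) = {Store, Reset}
|Sat(EG (¬req ∨ ¬done))| = |{Store, Reset}| = 2.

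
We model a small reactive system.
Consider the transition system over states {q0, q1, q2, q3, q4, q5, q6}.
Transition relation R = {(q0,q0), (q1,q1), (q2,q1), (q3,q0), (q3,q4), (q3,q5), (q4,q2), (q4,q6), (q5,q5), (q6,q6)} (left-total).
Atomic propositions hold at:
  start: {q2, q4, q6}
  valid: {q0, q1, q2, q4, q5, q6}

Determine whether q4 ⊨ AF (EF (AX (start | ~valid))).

Sat(~valid) = {q3}
Sat(start | ~valid) = {q2, q3, q4, q6}
Sat(AX (start | ~valid)) = {s : every successor in {q2, q3, q4, q6}} = {q4, q6}
EF (AX (start | ~valid)): least fixpoint, start Z0 = {q4, q6}, add states with some successor in Z. Z1 = {q3, q4, q6}; fixed.
Sat(EF (AX (start | ~valid))) = {q3, q4, q6}
AF (EF (AX (start | ~valid))): least fixpoint, start Z0 = {q3, q4, q6}, add states with every successor in Z. Already a fixed point.
Sat(AF (EF (AX (start | ~valid)))) = {q3, q4, q6}
q4 ∈ Sat(AF (EF (AX (start | ~valid)))) = {q3, q4, q6}, so the formula holds at q4.

Yes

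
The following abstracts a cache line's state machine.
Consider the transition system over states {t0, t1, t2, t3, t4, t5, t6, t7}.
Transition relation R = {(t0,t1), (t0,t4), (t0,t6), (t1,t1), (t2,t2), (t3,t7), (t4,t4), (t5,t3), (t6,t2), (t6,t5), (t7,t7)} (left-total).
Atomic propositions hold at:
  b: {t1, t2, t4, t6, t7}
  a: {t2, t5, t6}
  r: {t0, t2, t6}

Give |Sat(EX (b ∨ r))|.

Sat(b ∨ r) = {t0, t1, t2, t4, t6, t7}
Sat(EX (b ∨ r)) = {s : some successor in {t0, t1, t2, t4, t6, t7}} = {t0, t1, t2, t3, t4, t6, t7}
|Sat(EX (b ∨ r))| = |{t0, t1, t2, t3, t4, t6, t7}| = 7.

7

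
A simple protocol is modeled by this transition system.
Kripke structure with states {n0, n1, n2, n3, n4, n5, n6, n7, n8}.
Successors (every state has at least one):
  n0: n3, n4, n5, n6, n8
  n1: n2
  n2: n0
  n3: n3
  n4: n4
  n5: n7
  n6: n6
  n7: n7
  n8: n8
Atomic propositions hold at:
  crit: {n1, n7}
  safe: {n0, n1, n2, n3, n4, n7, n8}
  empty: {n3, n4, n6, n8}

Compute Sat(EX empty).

Sat(EX empty) = {s : some successor in {n3, n4, n6, n8}} = {n0, n3, n4, n6, n8}

{n0, n3, n4, n6, n8}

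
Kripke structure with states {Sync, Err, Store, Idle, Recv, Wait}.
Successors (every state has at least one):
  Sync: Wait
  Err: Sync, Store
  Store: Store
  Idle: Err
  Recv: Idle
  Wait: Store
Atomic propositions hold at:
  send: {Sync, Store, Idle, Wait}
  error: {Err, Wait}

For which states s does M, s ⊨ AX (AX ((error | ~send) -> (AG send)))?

{Sync, Err, Store, Idle, Wait}

Sat(~send) = {Err, Recv}
Sat(error | ~send) = {Err, Recv, Wait}
AG send: greatest fixpoint, start Z0 = {Sync, Store, Idle, Wait}, keep only states in Sat with every successor in Z. Z1 = {Sync, Store, Wait}; fixed.
Sat(AG send) = {Sync, Store, Wait}
Sat((error | ~send) -> (AG send)) = {Sync, Store, Idle, Wait}
Sat(AX ((error | ~send) -> (AG send))) = {s : every successor in {Sync, Store, Idle, Wait}} = {Sync, Err, Store, Recv, Wait}
Sat(AX (AX ((error | ~send) -> (AG send)))) = {s : every successor in {Sync, Err, Store, Recv, Wait}} = {Sync, Err, Store, Idle, Wait}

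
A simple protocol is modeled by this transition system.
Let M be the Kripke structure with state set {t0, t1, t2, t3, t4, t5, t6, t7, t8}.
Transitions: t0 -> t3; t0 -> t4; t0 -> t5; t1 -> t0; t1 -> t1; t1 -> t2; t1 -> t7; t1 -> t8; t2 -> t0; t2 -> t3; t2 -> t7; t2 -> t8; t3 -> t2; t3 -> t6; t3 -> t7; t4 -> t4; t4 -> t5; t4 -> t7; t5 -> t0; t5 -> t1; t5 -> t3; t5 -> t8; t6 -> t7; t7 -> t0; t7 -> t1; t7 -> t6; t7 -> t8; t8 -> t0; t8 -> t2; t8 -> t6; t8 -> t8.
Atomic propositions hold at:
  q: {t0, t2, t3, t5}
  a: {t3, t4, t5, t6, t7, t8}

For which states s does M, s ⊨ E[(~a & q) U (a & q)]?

{t0, t2, t3, t5}

Sat(~a) = {t0, t1, t2}
Sat(~a & q) = {t0, t2}
Sat(a & q) = {t3, t5}
E[(~a & q) U (a & q)]: least fixpoint, start Z0 = Sat((a & q)) = {t3, t5}, add states in Sat(~a & q) with some successor in Z. Z1 = {t0, t2, t3, t5}; fixed.
Sat(E[(~a & q) U (a & q)]) = {t0, t2, t3, t5}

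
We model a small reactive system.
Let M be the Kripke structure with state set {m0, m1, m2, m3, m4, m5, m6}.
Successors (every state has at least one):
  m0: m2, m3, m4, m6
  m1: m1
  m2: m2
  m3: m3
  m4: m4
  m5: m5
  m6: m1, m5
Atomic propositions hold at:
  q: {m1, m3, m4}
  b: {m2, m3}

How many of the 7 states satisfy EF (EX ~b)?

5

Sat(~b) = {m0, m1, m4, m5, m6}
Sat(EX ~b) = {s : some successor in {m0, m1, m4, m5, m6}} = {m0, m1, m4, m5, m6}
EF (EX ~b): least fixpoint, start Z0 = {m0, m1, m4, m5, m6}, add states with some successor in Z. Already a fixed point.
Sat(EF (EX ~b)) = {m0, m1, m4, m5, m6}
|Sat(EF (EX ~b))| = |{m0, m1, m4, m5, m6}| = 5.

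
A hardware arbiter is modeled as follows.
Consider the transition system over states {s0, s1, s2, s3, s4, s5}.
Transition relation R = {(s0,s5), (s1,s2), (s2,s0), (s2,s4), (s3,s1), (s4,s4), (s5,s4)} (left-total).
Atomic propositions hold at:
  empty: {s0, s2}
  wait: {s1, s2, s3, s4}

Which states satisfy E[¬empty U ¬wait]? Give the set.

{s0, s5}

Sat(¬empty) = {s1, s3, s4, s5}
Sat(¬wait) = {s0, s5}
E[¬empty U ¬wait]: least fixpoint, start Z0 = Sat(¬wait) = {s0, s5}, add states in Sat(¬empty) with some successor in Z. Already a fixed point.
Sat(E[¬empty U ¬wait]) = {s0, s5}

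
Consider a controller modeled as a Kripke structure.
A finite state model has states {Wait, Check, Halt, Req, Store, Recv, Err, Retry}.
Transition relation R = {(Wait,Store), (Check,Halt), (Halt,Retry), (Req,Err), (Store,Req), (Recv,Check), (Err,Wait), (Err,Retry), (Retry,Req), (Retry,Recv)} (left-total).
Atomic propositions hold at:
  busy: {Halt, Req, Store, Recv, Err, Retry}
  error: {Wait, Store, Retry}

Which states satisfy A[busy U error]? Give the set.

{Wait, Halt, Req, Store, Err, Retry}

A[busy U error]: least fixpoint, start Z0 = Sat(error) = {Wait, Store, Retry}, add states in Sat(busy) with every successor in Z. Z1 = {Wait, Halt, Store, Err, Retry}; Z2 = {Wait, Halt, Req, Store, Err, Retry}; fixed.
Sat(A[busy U error]) = {Wait, Halt, Req, Store, Err, Retry}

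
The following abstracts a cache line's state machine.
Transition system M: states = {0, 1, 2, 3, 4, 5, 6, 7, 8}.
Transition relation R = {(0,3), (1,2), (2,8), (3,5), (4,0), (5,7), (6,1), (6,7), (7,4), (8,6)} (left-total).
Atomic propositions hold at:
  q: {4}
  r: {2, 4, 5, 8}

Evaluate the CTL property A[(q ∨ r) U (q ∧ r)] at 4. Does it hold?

Yes

Sat(q ∨ r) = {2, 4, 5, 8}
Sat(q ∧ r) = {4}
A[(q ∨ r) U (q ∧ r)]: least fixpoint, start Z0 = Sat((q ∧ r)) = {4}, add states in Sat(q ∨ r) with every successor in Z. Already a fixed point.
Sat(A[(q ∨ r) U (q ∧ r)]) = {4}
4 ∈ Sat(A[(q ∨ r) U (q ∧ r)]) = {4}, so the formula holds at 4.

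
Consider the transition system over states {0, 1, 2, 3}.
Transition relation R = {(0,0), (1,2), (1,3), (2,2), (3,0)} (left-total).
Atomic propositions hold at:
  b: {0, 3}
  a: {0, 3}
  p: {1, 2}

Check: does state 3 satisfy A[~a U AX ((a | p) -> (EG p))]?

No

Sat(~a) = {1, 2}
Sat(a | p) = {0, 1, 2, 3}
EG p: greatest fixpoint, start Z0 = {1, 2}, keep only states in Sat with some successor in Z. Already a fixed point.
Sat(EG p) = {1, 2}
Sat((a | p) -> (EG p)) = {1, 2}
Sat(AX ((a | p) -> (EG p))) = {s : every successor in {1, 2}} = {2}
A[~a U AX ((a | p) -> (EG p))]: least fixpoint, start Z0 = Sat(AX ((a | p) -> (EG p))) = {2}, add states in Sat(~a) with every successor in Z. Already a fixed point.
Sat(A[~a U AX ((a | p) -> (EG p))]) = {2}
3 ∉ Sat(A[~a U AX ((a | p) -> (EG p))]) = {2}, so the formula does not hold at 3.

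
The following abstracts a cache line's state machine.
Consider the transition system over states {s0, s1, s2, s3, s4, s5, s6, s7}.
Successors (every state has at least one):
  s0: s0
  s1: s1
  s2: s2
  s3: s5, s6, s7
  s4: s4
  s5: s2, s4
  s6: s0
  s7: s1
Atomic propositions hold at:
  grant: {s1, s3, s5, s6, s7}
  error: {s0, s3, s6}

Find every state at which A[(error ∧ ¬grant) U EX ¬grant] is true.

{s0, s2, s4, s5, s6}

Sat(¬grant) = {s0, s2, s4}
Sat(error ∧ ¬grant) = {s0}
Sat(EX ¬grant) = {s : some successor in {s0, s2, s4}} = {s0, s2, s4, s5, s6}
A[(error ∧ ¬grant) U EX ¬grant]: least fixpoint, start Z0 = Sat(EX ¬grant) = {s0, s2, s4, s5, s6}, add states in Sat(error ∧ ¬grant) with every successor in Z. Already a fixed point.
Sat(A[(error ∧ ¬grant) U EX ¬grant]) = {s0, s2, s4, s5, s6}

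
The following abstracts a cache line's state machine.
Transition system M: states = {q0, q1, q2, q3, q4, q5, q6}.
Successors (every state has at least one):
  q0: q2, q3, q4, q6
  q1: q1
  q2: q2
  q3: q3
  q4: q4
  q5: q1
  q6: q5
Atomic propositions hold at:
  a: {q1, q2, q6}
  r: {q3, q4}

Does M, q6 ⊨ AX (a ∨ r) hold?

Sat(a ∨ r) = {q1, q2, q3, q4, q6}
Sat(AX (a ∨ r)) = {s : every successor in {q1, q2, q3, q4, q6}} = {q0, q1, q2, q3, q4, q5}
q6 ∉ Sat(AX (a ∨ r)) = {q0, q1, q2, q3, q4, q5}, so the formula does not hold at q6.

No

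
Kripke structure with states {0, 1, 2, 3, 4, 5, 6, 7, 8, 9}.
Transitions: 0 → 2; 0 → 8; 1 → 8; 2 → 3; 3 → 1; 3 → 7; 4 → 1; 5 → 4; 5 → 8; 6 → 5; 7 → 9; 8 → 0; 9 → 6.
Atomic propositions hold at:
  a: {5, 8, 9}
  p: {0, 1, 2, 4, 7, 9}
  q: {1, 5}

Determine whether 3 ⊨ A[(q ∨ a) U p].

No

Sat(q ∨ a) = {1, 5, 8, 9}
A[(q ∨ a) U p]: least fixpoint, start Z0 = Sat(p) = {0, 1, 2, 4, 7, 9}, add states in Sat(q ∨ a) with every successor in Z. Z1 = {0, 1, 2, 4, 7, 8, 9}; Z2 = {0, 1, 2, 4, 5, 7, 8, 9}; fixed.
Sat(A[(q ∨ a) U p]) = {0, 1, 2, 4, 5, 7, 8, 9}
3 ∉ Sat(A[(q ∨ a) U p]) = {0, 1, 2, 4, 5, 7, 8, 9}, so the formula does not hold at 3.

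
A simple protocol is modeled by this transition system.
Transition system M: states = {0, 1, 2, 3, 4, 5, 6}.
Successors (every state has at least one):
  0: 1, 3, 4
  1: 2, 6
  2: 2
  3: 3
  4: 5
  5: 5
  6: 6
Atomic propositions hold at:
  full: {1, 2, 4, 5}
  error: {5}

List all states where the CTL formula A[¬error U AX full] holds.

{2, 4, 5}

Sat(¬error) = {0, 1, 2, 3, 4, 6}
Sat(AX full) = {s : every successor in {1, 2, 4, 5}} = {2, 4, 5}
A[¬error U AX full]: least fixpoint, start Z0 = Sat(AX full) = {2, 4, 5}, add states in Sat(¬error) with every successor in Z. Already a fixed point.
Sat(A[¬error U AX full]) = {2, 4, 5}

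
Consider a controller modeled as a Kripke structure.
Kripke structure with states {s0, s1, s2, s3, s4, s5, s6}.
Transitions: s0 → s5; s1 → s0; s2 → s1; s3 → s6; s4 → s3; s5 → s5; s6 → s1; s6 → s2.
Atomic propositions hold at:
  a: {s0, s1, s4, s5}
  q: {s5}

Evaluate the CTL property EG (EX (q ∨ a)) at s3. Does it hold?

No

Sat(q ∨ a) = {s0, s1, s4, s5}
Sat(EX (q ∨ a)) = {s : some successor in {s0, s1, s4, s5}} = {s0, s1, s2, s5, s6}
EG (EX (q ∨ a)): greatest fixpoint, start Z0 = {s0, s1, s2, s5, s6}, keep only states in Sat with some successor in Z. Already a fixed point.
Sat(EG (EX (q ∨ a))) = {s0, s1, s2, s5, s6}
s3 ∉ Sat(EG (EX (q ∨ a))) = {s0, s1, s2, s5, s6}, so the formula does not hold at s3.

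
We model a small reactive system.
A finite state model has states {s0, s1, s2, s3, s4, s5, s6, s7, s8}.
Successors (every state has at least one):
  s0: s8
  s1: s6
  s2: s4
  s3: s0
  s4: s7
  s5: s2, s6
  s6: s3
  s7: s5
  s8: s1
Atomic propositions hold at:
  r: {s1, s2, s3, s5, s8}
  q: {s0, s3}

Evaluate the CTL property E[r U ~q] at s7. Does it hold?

Sat(~q) = {s1, s2, s4, s5, s6, s7, s8}
E[r U ~q]: least fixpoint, start Z0 = Sat(~q) = {s1, s2, s4, s5, s6, s7, s8}, add states in Sat(r) with some successor in Z. Already a fixed point.
Sat(E[r U ~q]) = {s1, s2, s4, s5, s6, s7, s8}
s7 ∈ Sat(E[r U ~q]) = {s1, s2, s4, s5, s6, s7, s8}, so the formula holds at s7.

Yes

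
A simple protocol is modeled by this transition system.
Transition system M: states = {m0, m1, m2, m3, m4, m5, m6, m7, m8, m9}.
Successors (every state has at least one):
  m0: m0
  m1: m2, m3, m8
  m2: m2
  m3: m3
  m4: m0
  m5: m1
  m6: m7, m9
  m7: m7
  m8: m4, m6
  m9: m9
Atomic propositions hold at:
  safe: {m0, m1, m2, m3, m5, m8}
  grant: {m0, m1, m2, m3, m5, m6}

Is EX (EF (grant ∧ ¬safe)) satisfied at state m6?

Sat(¬safe) = {m4, m6, m7, m9}
Sat(grant ∧ ¬safe) = {m6}
EF (grant ∧ ¬safe): least fixpoint, start Z0 = {m6}, add states with some successor in Z. Z1 = {m6, m8}; Z2 = {m1, m6, m8}; Z3 = {m1, m5, m6, m8}; fixed.
Sat(EF (grant ∧ ¬safe)) = {m1, m5, m6, m8}
Sat(EX (EF (grant ∧ ¬safe))) = {s : some successor in {m1, m5, m6, m8}} = {m1, m5, m8}
m6 ∉ Sat(EX (EF (grant ∧ ¬safe))) = {m1, m5, m8}, so the formula does not hold at m6.

No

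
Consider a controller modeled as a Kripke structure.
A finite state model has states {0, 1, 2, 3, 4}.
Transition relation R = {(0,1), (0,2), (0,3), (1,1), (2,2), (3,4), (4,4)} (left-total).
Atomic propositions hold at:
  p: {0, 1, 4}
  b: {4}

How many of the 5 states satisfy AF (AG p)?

AG p: greatest fixpoint, start Z0 = {0, 1, 4}, keep only states in Sat with every successor in Z. Z1 = {1, 4}; fixed.
Sat(AG p) = {1, 4}
AF (AG p): least fixpoint, start Z0 = {1, 4}, add states with every successor in Z. Z1 = {1, 3, 4}; fixed.
Sat(AF (AG p)) = {1, 3, 4}
|Sat(AF (AG p))| = |{1, 3, 4}| = 3.

3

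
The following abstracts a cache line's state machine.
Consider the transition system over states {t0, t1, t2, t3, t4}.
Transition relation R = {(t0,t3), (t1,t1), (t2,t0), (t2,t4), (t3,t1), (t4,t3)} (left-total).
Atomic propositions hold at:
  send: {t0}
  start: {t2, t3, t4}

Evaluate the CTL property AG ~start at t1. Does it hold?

Yes

Sat(~start) = {t0, t1}
AG ~start: greatest fixpoint, start Z0 = {t0, t1}, keep only states in Sat with every successor in Z. Z1 = {t1}; fixed.
Sat(AG ~start) = {t1}
t1 ∈ Sat(AG ~start) = {t1}, so the formula holds at t1.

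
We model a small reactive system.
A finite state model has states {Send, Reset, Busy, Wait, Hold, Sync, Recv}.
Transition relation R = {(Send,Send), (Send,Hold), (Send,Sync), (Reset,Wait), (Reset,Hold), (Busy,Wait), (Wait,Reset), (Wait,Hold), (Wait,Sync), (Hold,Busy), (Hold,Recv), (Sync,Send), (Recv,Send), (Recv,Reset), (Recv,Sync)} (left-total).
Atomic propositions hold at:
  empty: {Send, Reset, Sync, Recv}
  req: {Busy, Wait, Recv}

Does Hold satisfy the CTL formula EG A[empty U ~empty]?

Sat(~empty) = {Busy, Wait, Hold}
A[empty U ~empty]: least fixpoint, start Z0 = Sat(~empty) = {Busy, Wait, Hold}, add states in Sat(empty) with every successor in Z. Z1 = {Reset, Busy, Wait, Hold}; fixed.
Sat(A[empty U ~empty]) = {Reset, Busy, Wait, Hold}
EG A[empty U ~empty]: greatest fixpoint, start Z0 = {Reset, Busy, Wait, Hold}, keep only states in Sat with some successor in Z. Already a fixed point.
Sat(EG A[empty U ~empty]) = {Reset, Busy, Wait, Hold}
Hold ∈ Sat(EG A[empty U ~empty]) = {Reset, Busy, Wait, Hold}, so the formula holds at Hold.

Yes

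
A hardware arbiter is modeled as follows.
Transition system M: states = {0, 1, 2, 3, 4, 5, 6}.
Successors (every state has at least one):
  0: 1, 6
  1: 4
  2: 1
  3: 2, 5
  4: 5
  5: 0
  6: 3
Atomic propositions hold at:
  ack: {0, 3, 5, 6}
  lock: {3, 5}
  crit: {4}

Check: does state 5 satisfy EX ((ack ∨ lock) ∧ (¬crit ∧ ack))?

Sat(ack ∨ lock) = {0, 3, 5, 6}
Sat(¬crit) = {0, 1, 2, 3, 5, 6}
Sat(¬crit ∧ ack) = {0, 3, 5, 6}
Sat((ack ∨ lock) ∧ (¬crit ∧ ack)) = {0, 3, 5, 6}
Sat(EX ((ack ∨ lock) ∧ (¬crit ∧ ack))) = {s : some successor in {0, 3, 5, 6}} = {0, 3, 4, 5, 6}
5 ∈ Sat(EX ((ack ∨ lock) ∧ (¬crit ∧ ack))) = {0, 3, 4, 5, 6}, so the formula holds at 5.

Yes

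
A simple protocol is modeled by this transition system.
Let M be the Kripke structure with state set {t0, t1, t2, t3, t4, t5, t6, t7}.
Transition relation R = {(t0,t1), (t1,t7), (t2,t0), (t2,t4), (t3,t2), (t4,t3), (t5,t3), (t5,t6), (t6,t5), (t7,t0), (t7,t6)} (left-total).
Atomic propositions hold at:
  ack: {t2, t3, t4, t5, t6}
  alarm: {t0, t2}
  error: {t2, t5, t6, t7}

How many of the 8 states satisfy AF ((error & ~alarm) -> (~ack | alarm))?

Sat(~alarm) = {t1, t3, t4, t5, t6, t7}
Sat(error & ~alarm) = {t5, t6, t7}
Sat(~ack) = {t0, t1, t7}
Sat(~ack | alarm) = {t0, t1, t2, t7}
Sat((error & ~alarm) -> (~ack | alarm)) = {t0, t1, t2, t3, t4, t7}
AF ((error & ~alarm) -> (~ack | alarm)): least fixpoint, start Z0 = {t0, t1, t2, t3, t4, t7}, add states with every successor in Z. Already a fixed point.
Sat(AF ((error & ~alarm) -> (~ack | alarm))) = {t0, t1, t2, t3, t4, t7}
|Sat(AF ((error & ~alarm) -> (~ack | alarm)))| = |{t0, t1, t2, t3, t4, t7}| = 6.

6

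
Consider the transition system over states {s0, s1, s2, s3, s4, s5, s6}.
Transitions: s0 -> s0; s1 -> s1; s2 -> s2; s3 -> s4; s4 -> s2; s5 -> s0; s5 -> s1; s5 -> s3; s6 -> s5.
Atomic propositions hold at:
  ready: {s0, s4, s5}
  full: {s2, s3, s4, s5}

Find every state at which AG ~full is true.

{s0, s1}

Sat(~full) = {s0, s1, s6}
AG ~full: greatest fixpoint, start Z0 = {s0, s1, s6}, keep only states in Sat with every successor in Z. Z1 = {s0, s1}; fixed.
Sat(AG ~full) = {s0, s1}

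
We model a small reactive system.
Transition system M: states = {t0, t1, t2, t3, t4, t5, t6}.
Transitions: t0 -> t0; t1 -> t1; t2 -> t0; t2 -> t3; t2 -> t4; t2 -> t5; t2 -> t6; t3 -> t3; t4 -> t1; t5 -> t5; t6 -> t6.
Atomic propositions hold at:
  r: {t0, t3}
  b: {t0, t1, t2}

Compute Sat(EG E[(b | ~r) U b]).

{t0, t1, t2, t4}

Sat(~r) = {t1, t2, t4, t5, t6}
Sat(b | ~r) = {t0, t1, t2, t4, t5, t6}
E[(b | ~r) U b]: least fixpoint, start Z0 = Sat(b) = {t0, t1, t2}, add states in Sat(b | ~r) with some successor in Z. Z1 = {t0, t1, t2, t4}; fixed.
Sat(E[(b | ~r) U b]) = {t0, t1, t2, t4}
EG E[(b | ~r) U b]: greatest fixpoint, start Z0 = {t0, t1, t2, t4}, keep only states in Sat with some successor in Z. Already a fixed point.
Sat(EG E[(b | ~r) U b]) = {t0, t1, t2, t4}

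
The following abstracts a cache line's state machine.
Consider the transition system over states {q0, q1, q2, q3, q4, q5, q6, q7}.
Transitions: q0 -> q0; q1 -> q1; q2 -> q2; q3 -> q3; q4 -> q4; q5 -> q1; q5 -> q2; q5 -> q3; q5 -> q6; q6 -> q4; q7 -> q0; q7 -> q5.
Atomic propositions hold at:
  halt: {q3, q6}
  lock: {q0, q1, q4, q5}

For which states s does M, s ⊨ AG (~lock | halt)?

{q2, q3}

Sat(~lock) = {q2, q3, q6, q7}
Sat(~lock | halt) = {q2, q3, q6, q7}
AG (~lock | halt): greatest fixpoint, start Z0 = {q2, q3, q6, q7}, keep only states in Sat with every successor in Z. Z1 = {q2, q3}; fixed.
Sat(AG (~lock | halt)) = {q2, q3}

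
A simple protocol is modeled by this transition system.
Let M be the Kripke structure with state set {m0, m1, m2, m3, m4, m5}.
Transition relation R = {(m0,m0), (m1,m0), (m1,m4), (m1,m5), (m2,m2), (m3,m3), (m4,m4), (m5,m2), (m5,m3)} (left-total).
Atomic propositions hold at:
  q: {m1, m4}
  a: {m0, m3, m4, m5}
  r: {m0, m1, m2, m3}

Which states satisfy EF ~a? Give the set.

{m1, m2, m5}

Sat(~a) = {m1, m2}
EF ~a: least fixpoint, start Z0 = {m1, m2}, add states with some successor in Z. Z1 = {m1, m2, m5}; fixed.
Sat(EF ~a) = {m1, m2, m5}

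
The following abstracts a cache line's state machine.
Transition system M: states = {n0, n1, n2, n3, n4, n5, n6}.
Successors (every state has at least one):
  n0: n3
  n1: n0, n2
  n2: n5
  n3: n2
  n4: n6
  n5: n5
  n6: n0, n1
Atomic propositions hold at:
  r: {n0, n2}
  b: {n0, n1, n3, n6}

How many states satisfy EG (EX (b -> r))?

Sat(b -> r) = {n0, n2, n4, n5}
Sat(EX (b -> r)) = {s : some successor in {n0, n2, n4, n5}} = {n1, n2, n3, n5, n6}
EG (EX (b -> r)): greatest fixpoint, start Z0 = {n1, n2, n3, n5, n6}, keep only states in Sat with some successor in Z. Already a fixed point.
Sat(EG (EX (b -> r))) = {n1, n2, n3, n5, n6}
|Sat(EG (EX (b -> r)))| = |{n1, n2, n3, n5, n6}| = 5.

5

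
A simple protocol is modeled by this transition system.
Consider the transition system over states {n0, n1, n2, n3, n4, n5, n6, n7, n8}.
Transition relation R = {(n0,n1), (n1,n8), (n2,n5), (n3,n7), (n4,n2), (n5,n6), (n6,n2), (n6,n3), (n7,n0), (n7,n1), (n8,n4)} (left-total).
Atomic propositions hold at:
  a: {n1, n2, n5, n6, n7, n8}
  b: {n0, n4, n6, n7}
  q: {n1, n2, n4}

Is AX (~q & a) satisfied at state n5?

Yes

Sat(~q) = {n0, n3, n5, n6, n7, n8}
Sat(~q & a) = {n5, n6, n7, n8}
Sat(AX (~q & a)) = {s : every successor in {n5, n6, n7, n8}} = {n1, n2, n3, n5}
n5 ∈ Sat(AX (~q & a)) = {n1, n2, n3, n5}, so the formula holds at n5.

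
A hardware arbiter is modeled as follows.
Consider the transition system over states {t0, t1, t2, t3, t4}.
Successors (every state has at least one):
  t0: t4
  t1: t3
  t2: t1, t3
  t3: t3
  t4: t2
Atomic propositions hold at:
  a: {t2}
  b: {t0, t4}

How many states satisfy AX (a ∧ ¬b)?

Sat(¬b) = {t1, t2, t3}
Sat(a ∧ ¬b) = {t2}
Sat(AX (a ∧ ¬b)) = {s : every successor in {t2}} = {t4}
|Sat(AX (a ∧ ¬b))| = |{t4}| = 1.

1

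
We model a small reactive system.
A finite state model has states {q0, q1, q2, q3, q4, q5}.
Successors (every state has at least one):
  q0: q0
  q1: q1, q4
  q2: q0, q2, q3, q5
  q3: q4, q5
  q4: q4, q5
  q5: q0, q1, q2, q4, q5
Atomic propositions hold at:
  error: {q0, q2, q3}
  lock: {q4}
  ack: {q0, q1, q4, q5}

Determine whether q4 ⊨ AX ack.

Sat(AX ack) = {s : every successor in {q0, q1, q4, q5}} = {q0, q1, q3, q4}
q4 ∈ Sat(AX ack) = {q0, q1, q3, q4}, so the formula holds at q4.

Yes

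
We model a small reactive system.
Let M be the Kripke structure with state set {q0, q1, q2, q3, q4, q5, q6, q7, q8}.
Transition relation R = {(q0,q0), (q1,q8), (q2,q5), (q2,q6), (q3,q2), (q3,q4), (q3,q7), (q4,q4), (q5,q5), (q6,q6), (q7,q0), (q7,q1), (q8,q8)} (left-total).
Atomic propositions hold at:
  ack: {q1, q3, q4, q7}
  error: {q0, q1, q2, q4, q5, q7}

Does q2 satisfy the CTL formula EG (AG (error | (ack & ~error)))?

No

Sat(~error) = {q3, q6, q8}
Sat(ack & ~error) = {q3}
Sat(error | (ack & ~error)) = {q0, q1, q2, q3, q4, q5, q7}
AG (error | (ack & ~error)): greatest fixpoint, start Z0 = {q0, q1, q2, q3, q4, q5, q7}, keep only states in Sat with every successor in Z. Z1 = {q0, q3, q4, q5, q7}; Z2 = {q0, q4, q5}; fixed.
Sat(AG (error | (ack & ~error))) = {q0, q4, q5}
EG (AG (error | (ack & ~error))): greatest fixpoint, start Z0 = {q0, q4, q5}, keep only states in Sat with some successor in Z. Already a fixed point.
Sat(EG (AG (error | (ack & ~error)))) = {q0, q4, q5}
q2 ∉ Sat(EG (AG (error | (ack & ~error)))) = {q0, q4, q5}, so the formula does not hold at q2.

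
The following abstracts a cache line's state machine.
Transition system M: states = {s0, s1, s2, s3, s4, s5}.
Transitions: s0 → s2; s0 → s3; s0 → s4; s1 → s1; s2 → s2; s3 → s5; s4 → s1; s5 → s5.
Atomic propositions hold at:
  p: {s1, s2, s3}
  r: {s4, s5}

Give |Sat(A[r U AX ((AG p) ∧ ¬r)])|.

3

AG p: greatest fixpoint, start Z0 = {s1, s2, s3}, keep only states in Sat with every successor in Z. Z1 = {s1, s2}; fixed.
Sat(AG p) = {s1, s2}
Sat(¬r) = {s0, s1, s2, s3}
Sat((AG p) ∧ ¬r) = {s1, s2}
Sat(AX ((AG p) ∧ ¬r)) = {s : every successor in {s1, s2}} = {s1, s2, s4}
A[r U AX ((AG p) ∧ ¬r)]: least fixpoint, start Z0 = Sat(AX ((AG p) ∧ ¬r)) = {s1, s2, s4}, add states in Sat(r) with every successor in Z. Already a fixed point.
Sat(A[r U AX ((AG p) ∧ ¬r)]) = {s1, s2, s4}
|Sat(A[r U AX ((AG p) ∧ ¬r)])| = |{s1, s2, s4}| = 3.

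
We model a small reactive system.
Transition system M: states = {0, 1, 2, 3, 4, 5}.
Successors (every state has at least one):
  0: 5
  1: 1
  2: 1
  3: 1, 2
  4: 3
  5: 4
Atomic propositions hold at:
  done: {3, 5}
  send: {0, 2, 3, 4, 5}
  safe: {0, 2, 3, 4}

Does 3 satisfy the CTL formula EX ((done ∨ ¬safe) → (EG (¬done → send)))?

Sat(¬safe) = {1, 5}
Sat(done ∨ ¬safe) = {1, 3, 5}
Sat(¬done) = {0, 1, 2, 4}
Sat(¬done → send) = {0, 2, 3, 4, 5}
EG (¬done → send): greatest fixpoint, start Z0 = {0, 2, 3, 4, 5}, keep only states in Sat with some successor in Z. Z1 = {0, 3, 4, 5}; Z2 = {0, 4, 5}; Z3 = {0, 5}; Z4 = {0}; Z5 = ∅; fixed.
Sat(EG (¬done → send)) = ∅
Sat((done ∨ ¬safe) → (EG (¬done → send))) = {0, 2, 4}
Sat(EX ((done ∨ ¬safe) → (EG (¬done → send)))) = {s : some successor in {0, 2, 4}} = {3, 5}
3 ∈ Sat(EX ((done ∨ ¬safe) → (EG (¬done → send)))) = {3, 5}, so the formula holds at 3.

Yes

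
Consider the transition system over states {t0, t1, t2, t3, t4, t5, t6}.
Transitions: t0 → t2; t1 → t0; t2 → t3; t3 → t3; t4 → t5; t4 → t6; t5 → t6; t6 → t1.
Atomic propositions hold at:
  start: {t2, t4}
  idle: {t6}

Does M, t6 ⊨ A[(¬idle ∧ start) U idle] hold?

Sat(¬idle) = {t0, t1, t2, t3, t4, t5}
Sat(¬idle ∧ start) = {t2, t4}
A[(¬idle ∧ start) U idle]: least fixpoint, start Z0 = Sat(idle) = {t6}, add states in Sat(¬idle ∧ start) with every successor in Z. Already a fixed point.
Sat(A[(¬idle ∧ start) U idle]) = {t6}
t6 ∈ Sat(A[(¬idle ∧ start) U idle]) = {t6}, so the formula holds at t6.

Yes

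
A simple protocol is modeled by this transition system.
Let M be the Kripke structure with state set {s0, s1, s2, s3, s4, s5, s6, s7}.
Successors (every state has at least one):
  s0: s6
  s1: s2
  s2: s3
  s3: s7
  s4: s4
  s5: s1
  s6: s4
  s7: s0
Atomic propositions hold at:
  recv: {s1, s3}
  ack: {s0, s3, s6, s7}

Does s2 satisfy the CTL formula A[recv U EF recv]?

EF recv: least fixpoint, start Z0 = {s1, s3}, add states with some successor in Z. Z1 = {s1, s2, s3, s5}; fixed.
Sat(EF recv) = {s1, s2, s3, s5}
A[recv U EF recv]: least fixpoint, start Z0 = Sat(EF recv) = {s1, s2, s3, s5}, add states in Sat(recv) with every successor in Z. Already a fixed point.
Sat(A[recv U EF recv]) = {s1, s2, s3, s5}
s2 ∈ Sat(A[recv U EF recv]) = {s1, s2, s3, s5}, so the formula holds at s2.

Yes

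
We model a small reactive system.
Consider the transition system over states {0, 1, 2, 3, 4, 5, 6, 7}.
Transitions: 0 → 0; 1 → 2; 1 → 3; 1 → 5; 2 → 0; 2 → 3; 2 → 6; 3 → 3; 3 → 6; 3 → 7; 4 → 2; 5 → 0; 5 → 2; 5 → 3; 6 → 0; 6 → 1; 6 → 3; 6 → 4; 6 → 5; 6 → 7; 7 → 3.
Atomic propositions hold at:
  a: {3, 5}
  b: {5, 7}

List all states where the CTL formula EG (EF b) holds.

EF b: least fixpoint, start Z0 = {5, 7}, add states with some successor in Z. Z1 = {1, 3, 5, 6, 7}; Z2 = {1, 2, 3, 5, 6, 7}; Z3 = {1, 2, 3, 4, 5, 6, 7}; fixed.
Sat(EF b) = {1, 2, 3, 4, 5, 6, 7}
EG (EF b): greatest fixpoint, start Z0 = {1, 2, 3, 4, 5, 6, 7}, keep only states in Sat with some successor in Z. Already a fixed point.
Sat(EG (EF b)) = {1, 2, 3, 4, 5, 6, 7}

{1, 2, 3, 4, 5, 6, 7}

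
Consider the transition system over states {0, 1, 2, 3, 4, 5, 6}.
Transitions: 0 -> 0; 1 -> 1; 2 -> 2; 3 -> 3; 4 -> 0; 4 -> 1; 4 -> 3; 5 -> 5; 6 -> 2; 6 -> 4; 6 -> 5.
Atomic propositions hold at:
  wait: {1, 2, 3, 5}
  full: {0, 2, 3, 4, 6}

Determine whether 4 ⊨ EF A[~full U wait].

Yes

Sat(~full) = {1, 5}
A[~full U wait]: least fixpoint, start Z0 = Sat(wait) = {1, 2, 3, 5}, add states in Sat(~full) with every successor in Z. Already a fixed point.
Sat(A[~full U wait]) = {1, 2, 3, 5}
EF A[~full U wait]: least fixpoint, start Z0 = {1, 2, 3, 5}, add states with some successor in Z. Z1 = {1, 2, 3, 4, 5, 6}; fixed.
Sat(EF A[~full U wait]) = {1, 2, 3, 4, 5, 6}
4 ∈ Sat(EF A[~full U wait]) = {1, 2, 3, 4, 5, 6}, so the formula holds at 4.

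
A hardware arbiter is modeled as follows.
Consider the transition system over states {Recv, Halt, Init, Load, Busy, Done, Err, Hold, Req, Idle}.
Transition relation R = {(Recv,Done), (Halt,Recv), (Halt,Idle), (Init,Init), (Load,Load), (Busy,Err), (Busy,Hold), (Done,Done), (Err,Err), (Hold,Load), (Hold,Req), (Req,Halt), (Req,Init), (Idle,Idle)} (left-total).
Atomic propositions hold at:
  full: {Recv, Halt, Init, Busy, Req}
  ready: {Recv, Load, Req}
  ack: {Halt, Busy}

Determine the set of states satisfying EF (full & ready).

{Recv, Halt, Busy, Hold, Req}

Sat(full & ready) = {Recv, Req}
EF (full & ready): least fixpoint, start Z0 = {Recv, Req}, add states with some successor in Z. Z1 = {Recv, Halt, Hold, Req}; Z2 = {Recv, Halt, Busy, Hold, Req}; fixed.
Sat(EF (full & ready)) = {Recv, Halt, Busy, Hold, Req}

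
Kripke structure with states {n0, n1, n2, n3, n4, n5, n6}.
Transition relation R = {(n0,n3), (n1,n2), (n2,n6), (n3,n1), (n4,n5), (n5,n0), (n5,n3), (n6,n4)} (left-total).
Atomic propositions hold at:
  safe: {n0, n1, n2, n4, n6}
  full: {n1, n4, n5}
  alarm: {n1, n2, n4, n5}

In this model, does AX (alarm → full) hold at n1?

No

Sat(alarm → full) = {n0, n1, n3, n4, n5, n6}
Sat(AX (alarm → full)) = {s : every successor in {n0, n1, n3, n4, n5, n6}} = {n0, n2, n3, n4, n5, n6}
n1 ∉ Sat(AX (alarm → full)) = {n0, n2, n3, n4, n5, n6}, so the formula does not hold at n1.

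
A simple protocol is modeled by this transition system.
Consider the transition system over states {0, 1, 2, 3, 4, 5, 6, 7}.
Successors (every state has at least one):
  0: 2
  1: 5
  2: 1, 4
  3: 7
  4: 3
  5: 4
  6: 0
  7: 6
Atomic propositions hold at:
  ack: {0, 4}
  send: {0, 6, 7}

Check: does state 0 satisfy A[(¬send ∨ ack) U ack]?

Yes

Sat(¬send) = {1, 2, 3, 4, 5}
Sat(¬send ∨ ack) = {0, 1, 2, 3, 4, 5}
A[(¬send ∨ ack) U ack]: least fixpoint, start Z0 = Sat(ack) = {0, 4}, add states in Sat(¬send ∨ ack) with every successor in Z. Z1 = {0, 4, 5}; Z2 = {0, 1, 4, 5}; Z3 = {0, 1, 2, 4, 5}; fixed.
Sat(A[(¬send ∨ ack) U ack]) = {0, 1, 2, 4, 5}
0 ∈ Sat(A[(¬send ∨ ack) U ack]) = {0, 1, 2, 4, 5}, so the formula holds at 0.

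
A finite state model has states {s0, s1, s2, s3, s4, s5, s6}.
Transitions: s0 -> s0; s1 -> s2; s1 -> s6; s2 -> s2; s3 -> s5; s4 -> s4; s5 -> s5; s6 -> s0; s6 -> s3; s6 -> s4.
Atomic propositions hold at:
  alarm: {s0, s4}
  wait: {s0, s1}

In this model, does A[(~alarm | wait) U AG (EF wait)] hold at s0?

Yes

Sat(~alarm) = {s1, s2, s3, s5, s6}
Sat(~alarm | wait) = {s0, s1, s2, s3, s5, s6}
EF wait: least fixpoint, start Z0 = {s0, s1}, add states with some successor in Z. Z1 = {s0, s1, s6}; fixed.
Sat(EF wait) = {s0, s1, s6}
AG (EF wait): greatest fixpoint, start Z0 = {s0, s1, s6}, keep only states in Sat with every successor in Z. Z1 = {s0}; fixed.
Sat(AG (EF wait)) = {s0}
A[(~alarm | wait) U AG (EF wait)]: least fixpoint, start Z0 = Sat(AG (EF wait)) = {s0}, add states in Sat(~alarm | wait) with every successor in Z. Already a fixed point.
Sat(A[(~alarm | wait) U AG (EF wait)]) = {s0}
s0 ∈ Sat(A[(~alarm | wait) U AG (EF wait)]) = {s0}, so the formula holds at s0.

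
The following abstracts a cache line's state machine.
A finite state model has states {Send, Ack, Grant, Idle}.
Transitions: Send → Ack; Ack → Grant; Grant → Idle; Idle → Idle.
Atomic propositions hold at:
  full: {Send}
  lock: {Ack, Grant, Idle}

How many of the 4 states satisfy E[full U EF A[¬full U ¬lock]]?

Sat(¬full) = {Ack, Grant, Idle}
Sat(¬lock) = {Send}
A[¬full U ¬lock]: least fixpoint, start Z0 = Sat(¬lock) = {Send}, add states in Sat(¬full) with every successor in Z. Already a fixed point.
Sat(A[¬full U ¬lock]) = {Send}
EF A[¬full U ¬lock]: least fixpoint, start Z0 = {Send}, add states with some successor in Z. Already a fixed point.
Sat(EF A[¬full U ¬lock]) = {Send}
E[full U EF A[¬full U ¬lock]]: least fixpoint, start Z0 = Sat(EF A[¬full U ¬lock]) = {Send}, add states in Sat(full) with some successor in Z. Already a fixed point.
Sat(E[full U EF A[¬full U ¬lock]]) = {Send}
|Sat(E[full U EF A[¬full U ¬lock]])| = |{Send}| = 1.

1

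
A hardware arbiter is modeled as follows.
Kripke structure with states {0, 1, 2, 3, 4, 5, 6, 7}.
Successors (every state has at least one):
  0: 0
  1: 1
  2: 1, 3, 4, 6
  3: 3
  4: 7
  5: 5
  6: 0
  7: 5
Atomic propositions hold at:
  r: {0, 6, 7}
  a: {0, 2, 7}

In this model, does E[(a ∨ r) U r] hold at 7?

Yes

Sat(a ∨ r) = {0, 2, 6, 7}
E[(a ∨ r) U r]: least fixpoint, start Z0 = Sat(r) = {0, 6, 7}, add states in Sat(a ∨ r) with some successor in Z. Z1 = {0, 2, 6, 7}; fixed.
Sat(E[(a ∨ r) U r]) = {0, 2, 6, 7}
7 ∈ Sat(E[(a ∨ r) U r]) = {0, 2, 6, 7}, so the formula holds at 7.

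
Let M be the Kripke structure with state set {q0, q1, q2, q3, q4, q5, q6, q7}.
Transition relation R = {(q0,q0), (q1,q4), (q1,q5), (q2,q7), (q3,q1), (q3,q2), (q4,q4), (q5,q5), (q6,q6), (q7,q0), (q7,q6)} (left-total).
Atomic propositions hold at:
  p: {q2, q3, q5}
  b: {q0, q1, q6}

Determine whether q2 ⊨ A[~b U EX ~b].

Yes

Sat(~b) = {q2, q3, q4, q5, q7}
Sat(EX ~b) = {s : some successor in {q2, q3, q4, q5, q7}} = {q1, q2, q3, q4, q5}
A[~b U EX ~b]: least fixpoint, start Z0 = Sat(EX ~b) = {q1, q2, q3, q4, q5}, add states in Sat(~b) with every successor in Z. Already a fixed point.
Sat(A[~b U EX ~b]) = {q1, q2, q3, q4, q5}
q2 ∈ Sat(A[~b U EX ~b]) = {q1, q2, q3, q4, q5}, so the formula holds at q2.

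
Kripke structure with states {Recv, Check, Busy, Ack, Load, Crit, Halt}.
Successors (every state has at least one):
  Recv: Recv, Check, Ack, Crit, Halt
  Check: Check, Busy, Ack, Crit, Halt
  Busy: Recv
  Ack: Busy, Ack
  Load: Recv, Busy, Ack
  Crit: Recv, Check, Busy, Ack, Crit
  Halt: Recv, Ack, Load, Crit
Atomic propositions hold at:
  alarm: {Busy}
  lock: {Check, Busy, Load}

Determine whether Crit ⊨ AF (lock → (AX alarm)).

Sat(AX alarm) = {s : every successor in {Busy}} = ∅
Sat(lock → (AX alarm)) = {Recv, Ack, Crit, Halt}
AF (lock → (AX alarm)): least fixpoint, start Z0 = {Recv, Ack, Crit, Halt}, add states with every successor in Z. Z1 = {Recv, Busy, Ack, Crit, Halt}; Z2 = {Recv, Busy, Ack, Load, Crit, Halt}; fixed.
Sat(AF (lock → (AX alarm))) = {Recv, Busy, Ack, Load, Crit, Halt}
Crit ∈ Sat(AF (lock → (AX alarm))) = {Recv, Busy, Ack, Load, Crit, Halt}, so the formula holds at Crit.

Yes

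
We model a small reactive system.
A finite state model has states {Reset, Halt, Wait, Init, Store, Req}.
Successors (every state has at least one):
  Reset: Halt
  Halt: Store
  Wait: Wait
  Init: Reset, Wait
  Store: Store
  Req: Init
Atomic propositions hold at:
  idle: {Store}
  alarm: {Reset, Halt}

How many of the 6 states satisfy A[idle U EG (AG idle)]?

1

AG idle: greatest fixpoint, start Z0 = {Store}, keep only states in Sat with every successor in Z. Already a fixed point.
Sat(AG idle) = {Store}
EG (AG idle): greatest fixpoint, start Z0 = {Store}, keep only states in Sat with some successor in Z. Already a fixed point.
Sat(EG (AG idle)) = {Store}
A[idle U EG (AG idle)]: least fixpoint, start Z0 = Sat(EG (AG idle)) = {Store}, add states in Sat(idle) with every successor in Z. Already a fixed point.
Sat(A[idle U EG (AG idle)]) = {Store}
|Sat(A[idle U EG (AG idle)])| = |{Store}| = 1.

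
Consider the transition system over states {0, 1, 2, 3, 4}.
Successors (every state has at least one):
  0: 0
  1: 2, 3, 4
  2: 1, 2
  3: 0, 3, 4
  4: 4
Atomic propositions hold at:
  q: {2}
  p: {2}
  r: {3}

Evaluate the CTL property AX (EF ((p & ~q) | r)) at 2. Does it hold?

Sat(~q) = {0, 1, 3, 4}
Sat(p & ~q) = ∅
Sat((p & ~q) | r) = {3}
EF ((p & ~q) | r): least fixpoint, start Z0 = {3}, add states with some successor in Z. Z1 = {1, 3}; Z2 = {1, 2, 3}; fixed.
Sat(EF ((p & ~q) | r)) = {1, 2, 3}
Sat(AX (EF ((p & ~q) | r))) = {s : every successor in {1, 2, 3}} = {2}
2 ∈ Sat(AX (EF ((p & ~q) | r))) = {2}, so the formula holds at 2.

Yes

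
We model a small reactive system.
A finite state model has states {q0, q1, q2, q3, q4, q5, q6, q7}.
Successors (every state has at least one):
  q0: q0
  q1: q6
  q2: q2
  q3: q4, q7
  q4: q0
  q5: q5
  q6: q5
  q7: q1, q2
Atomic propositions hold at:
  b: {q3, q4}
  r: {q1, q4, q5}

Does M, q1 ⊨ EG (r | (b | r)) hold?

Sat(b | r) = {q1, q3, q4, q5}
Sat(r | (b | r)) = {q1, q3, q4, q5}
EG (r | (b | r)): greatest fixpoint, start Z0 = {q1, q3, q4, q5}, keep only states in Sat with some successor in Z. Z1 = {q3, q5}; Z2 = {q5}; fixed.
Sat(EG (r | (b | r))) = {q5}
q1 ∉ Sat(EG (r | (b | r))) = {q5}, so the formula does not hold at q1.

No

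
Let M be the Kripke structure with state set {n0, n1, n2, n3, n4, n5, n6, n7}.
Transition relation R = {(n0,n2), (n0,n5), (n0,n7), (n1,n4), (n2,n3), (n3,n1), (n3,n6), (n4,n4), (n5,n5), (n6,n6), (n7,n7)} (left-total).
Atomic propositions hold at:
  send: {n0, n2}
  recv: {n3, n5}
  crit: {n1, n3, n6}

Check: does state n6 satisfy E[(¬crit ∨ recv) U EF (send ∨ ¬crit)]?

Sat(¬crit) = {n0, n2, n4, n5, n7}
Sat(¬crit ∨ recv) = {n0, n2, n3, n4, n5, n7}
Sat(send ∨ ¬crit) = {n0, n2, n4, n5, n7}
EF (send ∨ ¬crit): least fixpoint, start Z0 = {n0, n2, n4, n5, n7}, add states with some successor in Z. Z1 = {n0, n1, n2, n4, n5, n7}; Z2 = {n0, n1, n2, n3, n4, n5, n7}; fixed.
Sat(EF (send ∨ ¬crit)) = {n0, n1, n2, n3, n4, n5, n7}
E[(¬crit ∨ recv) U EF (send ∨ ¬crit)]: least fixpoint, start Z0 = Sat(EF (send ∨ ¬crit)) = {n0, n1, n2, n3, n4, n5, n7}, add states in Sat(¬crit ∨ recv) with some successor in Z. Already a fixed point.
Sat(E[(¬crit ∨ recv) U EF (send ∨ ¬crit)]) = {n0, n1, n2, n3, n4, n5, n7}
n6 ∉ Sat(E[(¬crit ∨ recv) U EF (send ∨ ¬crit)]) = {n0, n1, n2, n3, n4, n5, n7}, so the formula does not hold at n6.

No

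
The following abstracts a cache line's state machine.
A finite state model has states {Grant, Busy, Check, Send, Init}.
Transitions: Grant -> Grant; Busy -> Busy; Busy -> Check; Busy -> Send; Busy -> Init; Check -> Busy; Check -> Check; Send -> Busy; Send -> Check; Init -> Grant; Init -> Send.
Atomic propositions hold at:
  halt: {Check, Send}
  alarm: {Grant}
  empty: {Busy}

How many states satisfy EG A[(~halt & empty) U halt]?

2

Sat(~halt) = {Grant, Busy, Init}
Sat(~halt & empty) = {Busy}
A[(~halt & empty) U halt]: least fixpoint, start Z0 = Sat(halt) = {Check, Send}, add states in Sat(~halt & empty) with every successor in Z. Already a fixed point.
Sat(A[(~halt & empty) U halt]) = {Check, Send}
EG A[(~halt & empty) U halt]: greatest fixpoint, start Z0 = {Check, Send}, keep only states in Sat with some successor in Z. Already a fixed point.
Sat(EG A[(~halt & empty) U halt]) = {Check, Send}
|Sat(EG A[(~halt & empty) U halt])| = |{Check, Send}| = 2.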